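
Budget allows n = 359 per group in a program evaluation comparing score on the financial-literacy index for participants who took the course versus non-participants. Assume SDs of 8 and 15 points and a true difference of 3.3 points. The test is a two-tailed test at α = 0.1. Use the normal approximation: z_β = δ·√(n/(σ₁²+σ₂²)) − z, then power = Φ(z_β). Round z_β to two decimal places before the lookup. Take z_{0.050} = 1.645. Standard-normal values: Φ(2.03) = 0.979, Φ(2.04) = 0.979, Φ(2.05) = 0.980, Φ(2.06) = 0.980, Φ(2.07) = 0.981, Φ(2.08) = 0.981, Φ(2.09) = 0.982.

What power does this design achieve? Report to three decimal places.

z_β = δ·√(n/(σ₁²+σ₂²)) − z_{α/2}
    = 3.3 · √(359/289) − 1.645
    = 3.3 · 1.11455 − 1.645
    = 3.6780 − 1.645 = 2.0330 → 2.03
Power = Φ(2.03) = 0.979.

Power ≈ 0.979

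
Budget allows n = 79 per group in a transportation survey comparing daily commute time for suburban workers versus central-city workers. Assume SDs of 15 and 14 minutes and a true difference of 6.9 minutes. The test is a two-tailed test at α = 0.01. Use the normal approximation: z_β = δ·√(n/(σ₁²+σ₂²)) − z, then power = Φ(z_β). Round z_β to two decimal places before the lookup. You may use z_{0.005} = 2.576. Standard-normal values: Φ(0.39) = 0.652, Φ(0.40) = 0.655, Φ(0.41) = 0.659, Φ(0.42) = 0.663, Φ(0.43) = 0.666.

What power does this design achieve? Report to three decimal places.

z_β = δ·√(n/(σ₁²+σ₂²)) − z_{α/2}
    = 6.9 · √(79/421) − 2.576
    = 6.9 · 0.43318 − 2.576
    = 2.9890 − 2.576 = 0.4130 → 0.41
Power = Φ(0.41) = 0.659.

Power ≈ 0.659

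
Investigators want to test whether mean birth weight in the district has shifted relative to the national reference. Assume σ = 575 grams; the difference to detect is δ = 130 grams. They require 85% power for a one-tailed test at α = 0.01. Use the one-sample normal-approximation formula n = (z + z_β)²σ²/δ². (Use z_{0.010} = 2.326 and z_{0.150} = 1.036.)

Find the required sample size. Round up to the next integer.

n = 222

n = (z_α + z_β)² · σ² / δ²
  = (2.326 + 1.036)² · 575² / 130²
  = 11.3030 · 330625 / 16900
  = 221.13
Round up → n = 222.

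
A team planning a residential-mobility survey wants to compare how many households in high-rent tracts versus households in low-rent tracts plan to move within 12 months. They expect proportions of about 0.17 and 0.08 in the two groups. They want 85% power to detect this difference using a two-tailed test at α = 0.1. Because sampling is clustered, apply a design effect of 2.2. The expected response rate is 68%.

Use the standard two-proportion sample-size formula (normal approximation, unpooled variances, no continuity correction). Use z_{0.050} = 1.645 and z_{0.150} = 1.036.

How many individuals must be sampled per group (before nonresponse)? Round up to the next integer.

n = 617 per group

n = (z_{α/2} + z_β)² · [p₁(1−p₁) + p₂(1−p₂)] / (p₁ − p₂)²
  = (1.645 + 1.036)² · (0.17·0.83 + 0.08·0.92) / (0.09)²
  = (2.681)² · (0.1411 + 0.0736) / 0.0081
  = 7.1878 · 0.2147 / 0.0081
  = 190.52
Design effect: 2.2 × 190.52 = 419.14.
Adjust for 68% response: 419.14 / 0.68 = 616.39.
Round up → n = 617 per group.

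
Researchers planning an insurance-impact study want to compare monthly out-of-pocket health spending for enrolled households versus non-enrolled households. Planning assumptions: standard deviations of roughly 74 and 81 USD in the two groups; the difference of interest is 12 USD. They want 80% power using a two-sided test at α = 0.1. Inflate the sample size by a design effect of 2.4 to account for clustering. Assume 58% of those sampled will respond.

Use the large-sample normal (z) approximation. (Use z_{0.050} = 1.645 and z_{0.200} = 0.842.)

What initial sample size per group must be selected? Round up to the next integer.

n = 2140 per group

n = (z_{α/2} + z_β)² · (σ₁² + σ₂²) / δ²
  = (1.645 + 0.842)² · (74² + 81² = 12037) / 12²
  = 6.1852 · 12037 / 144
  = 517.02
Design effect: 2.4 × 517.02 = 1240.85.
Adjust for 58% response: 1240.85 / 0.58 = 2139.39.
Round up → n = 2140 per group.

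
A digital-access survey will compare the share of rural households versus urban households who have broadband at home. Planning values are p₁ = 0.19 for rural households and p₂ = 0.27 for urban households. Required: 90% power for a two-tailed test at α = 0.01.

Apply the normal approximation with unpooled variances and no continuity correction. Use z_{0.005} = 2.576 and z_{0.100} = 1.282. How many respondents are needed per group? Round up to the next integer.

n = (z_{α/2} + z_β)² · [p₁(1−p₁) + p₂(1−p₂)] / (p₁ − p₂)²
  = (2.576 + 1.282)² · (0.19·0.81 + 0.27·0.73) / (-0.08)²
  = (3.858)² · (0.1539 + 0.1971) / 0.0064
  = 14.8842 · 0.3510 / 0.0064
  = 816.30
Round up → n = 817 per group.

n = 817 per group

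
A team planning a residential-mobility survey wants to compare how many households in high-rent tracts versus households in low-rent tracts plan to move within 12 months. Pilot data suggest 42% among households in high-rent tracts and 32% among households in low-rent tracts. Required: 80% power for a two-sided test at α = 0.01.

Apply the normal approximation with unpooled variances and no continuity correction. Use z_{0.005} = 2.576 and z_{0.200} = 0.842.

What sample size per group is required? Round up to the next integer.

n = 539 per group

n = (z_{α/2} + z_β)² · [p₁(1−p₁) + p₂(1−p₂)] / (p₁ − p₂)²
  = (2.576 + 0.842)² · (0.42·0.58 + 0.32·0.68) / (0.10)²
  = (3.418)² · (0.2436 + 0.2176) / 0.0100
  = 11.6827 · 0.4612 / 0.0100
  = 538.81
Round up → n = 539 per group.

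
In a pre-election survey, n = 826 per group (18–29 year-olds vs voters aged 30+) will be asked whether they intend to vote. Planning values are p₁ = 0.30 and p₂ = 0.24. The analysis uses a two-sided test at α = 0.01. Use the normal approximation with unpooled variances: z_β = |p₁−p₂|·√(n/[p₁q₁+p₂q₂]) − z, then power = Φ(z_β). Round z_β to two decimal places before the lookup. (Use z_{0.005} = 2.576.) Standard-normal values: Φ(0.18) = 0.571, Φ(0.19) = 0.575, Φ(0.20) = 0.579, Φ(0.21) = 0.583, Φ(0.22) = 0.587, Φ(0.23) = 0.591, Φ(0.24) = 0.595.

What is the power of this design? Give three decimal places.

Power ≈ 0.571

z_β = |p₁−p₂|·√(n/[p₁q₁+p₂q₂]) − z_{α/2}
    = 0.06 · √(826/0.3924) − 2.576
    = 0.06 · 45.8802 − 2.576
    = 2.7528 − 2.576 = 0.1768 → 0.18
Power = Φ(0.18) = 0.571.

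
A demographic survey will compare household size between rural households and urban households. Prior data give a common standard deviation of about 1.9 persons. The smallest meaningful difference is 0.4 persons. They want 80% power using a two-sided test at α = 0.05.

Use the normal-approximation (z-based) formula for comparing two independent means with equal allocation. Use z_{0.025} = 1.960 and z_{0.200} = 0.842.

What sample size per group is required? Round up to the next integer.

n = (z_{α/2} + z_β)² · (σ₁² + σ₂²) / δ²
  = (1.960 + 0.842)² · (2·1.9² = 7.22) / 0.4²
  = 7.8512 · 7.22 / 0.16
  = 354.29
Round up → n = 355 per group.

n = 355 per group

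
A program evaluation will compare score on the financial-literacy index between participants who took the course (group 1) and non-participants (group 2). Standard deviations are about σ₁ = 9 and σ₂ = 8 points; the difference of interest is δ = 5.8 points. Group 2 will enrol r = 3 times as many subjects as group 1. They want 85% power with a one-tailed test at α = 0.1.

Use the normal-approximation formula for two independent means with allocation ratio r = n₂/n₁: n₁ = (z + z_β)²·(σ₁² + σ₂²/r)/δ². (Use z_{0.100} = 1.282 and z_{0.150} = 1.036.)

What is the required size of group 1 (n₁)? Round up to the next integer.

n₁ = 17

n₁ = (z_α + z_β)² · (σ₁² + σ₂²/r) / δ²
   = (1.282 + 1.036)² · (9² + 8²/3) / 5.8²
   = 5.3731 · (81 + 21.3333) / 33.64
   = 5.3731 · 102.3333 / 33.64
   = 16.35
Round up → n₁ = 17; n₂ = r·n₁ = 3 × 17 = 51.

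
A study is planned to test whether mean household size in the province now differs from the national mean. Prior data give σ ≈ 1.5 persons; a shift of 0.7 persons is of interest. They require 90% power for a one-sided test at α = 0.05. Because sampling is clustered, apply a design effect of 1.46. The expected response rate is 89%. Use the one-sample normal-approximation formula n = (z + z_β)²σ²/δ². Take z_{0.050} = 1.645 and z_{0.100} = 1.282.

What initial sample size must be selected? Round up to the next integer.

n = 65

n = (z_α + z_β)² · σ² / δ²
  = (1.645 + 1.282)² · 1.5² / 0.7²
  = 8.5673 · 2.25 / 0.49
  = 39.34
Design effect: 1.46 × 39.34 = 57.44.
Adjust for 89% response: 57.44 / 0.89 = 64.53.
Round up → n = 65.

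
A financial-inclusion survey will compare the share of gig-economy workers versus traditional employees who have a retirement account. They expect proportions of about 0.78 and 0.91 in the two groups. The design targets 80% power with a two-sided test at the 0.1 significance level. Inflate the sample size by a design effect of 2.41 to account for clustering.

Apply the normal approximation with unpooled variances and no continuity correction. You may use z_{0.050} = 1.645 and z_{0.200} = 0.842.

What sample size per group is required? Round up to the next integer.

n = (z_{α/2} + z_β)² · [p₁(1−p₁) + p₂(1−p₂)] / (p₁ − p₂)²
  = (1.645 + 0.842)² · (0.78·0.22 + 0.91·0.09) / (-0.13)²
  = (2.487)² · (0.1716 + 0.0819) / 0.0169
  = 6.1852 · 0.2535 / 0.0169
  = 92.78
Design effect: 2.41 × 92.78 = 223.59.
Round up → n = 224 per group.

n = 224 per group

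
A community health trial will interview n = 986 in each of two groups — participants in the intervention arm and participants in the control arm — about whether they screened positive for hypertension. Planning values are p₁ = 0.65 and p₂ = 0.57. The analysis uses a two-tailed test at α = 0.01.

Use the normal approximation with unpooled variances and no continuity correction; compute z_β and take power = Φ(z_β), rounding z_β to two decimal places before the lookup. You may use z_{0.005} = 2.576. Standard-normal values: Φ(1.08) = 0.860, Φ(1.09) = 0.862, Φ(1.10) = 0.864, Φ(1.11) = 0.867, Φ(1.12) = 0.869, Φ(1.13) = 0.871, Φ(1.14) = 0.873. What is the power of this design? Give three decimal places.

z_β = |p₁−p₂|·√(n/[p₁q₁+p₂q₂]) − z_{α/2}
    = 0.08 · √(986/0.4726) − 2.576
    = 0.08 · 45.6764 − 2.576
    = 3.6541 − 2.576 = 1.0781 → 1.08
Power = Φ(1.08) = 0.860.

Power ≈ 0.860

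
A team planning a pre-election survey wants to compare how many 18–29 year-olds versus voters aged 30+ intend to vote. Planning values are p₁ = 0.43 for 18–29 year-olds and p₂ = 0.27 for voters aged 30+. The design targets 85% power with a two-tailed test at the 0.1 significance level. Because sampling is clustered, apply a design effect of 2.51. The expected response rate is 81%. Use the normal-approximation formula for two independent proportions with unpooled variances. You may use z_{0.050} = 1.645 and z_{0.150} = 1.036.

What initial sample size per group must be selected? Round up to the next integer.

n = 385 per group

n = (z_{α/2} + z_β)² · [p₁(1−p₁) + p₂(1−p₂)] / (p₁ − p₂)²
  = (1.645 + 1.036)² · (0.43·0.57 + 0.27·0.73) / (0.16)²
  = (2.681)² · (0.2451 + 0.1971) / 0.0256
  = 7.1878 · 0.4422 / 0.0256
  = 124.16
Design effect: 2.51 × 124.16 = 311.63.
Adjust for 81% response: 311.63 / 0.81 = 384.73.
Round up → n = 385 per group.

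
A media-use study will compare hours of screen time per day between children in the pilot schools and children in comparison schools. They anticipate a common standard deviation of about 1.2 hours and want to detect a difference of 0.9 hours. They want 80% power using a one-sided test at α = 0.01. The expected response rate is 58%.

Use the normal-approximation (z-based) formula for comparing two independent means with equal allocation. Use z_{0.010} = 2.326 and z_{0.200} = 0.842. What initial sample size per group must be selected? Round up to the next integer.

n = 62 per group

n = (z_α + z_β)² · (σ₁² + σ₂²) / δ²
  = (2.326 + 0.842)² · (2·1.2² = 2.88) / 0.9²
  = 10.0362 · 2.88 / 0.81
  = 35.68
Adjust for 58% response: 35.68 / 0.58 = 61.52.
Round up → n = 62 per group.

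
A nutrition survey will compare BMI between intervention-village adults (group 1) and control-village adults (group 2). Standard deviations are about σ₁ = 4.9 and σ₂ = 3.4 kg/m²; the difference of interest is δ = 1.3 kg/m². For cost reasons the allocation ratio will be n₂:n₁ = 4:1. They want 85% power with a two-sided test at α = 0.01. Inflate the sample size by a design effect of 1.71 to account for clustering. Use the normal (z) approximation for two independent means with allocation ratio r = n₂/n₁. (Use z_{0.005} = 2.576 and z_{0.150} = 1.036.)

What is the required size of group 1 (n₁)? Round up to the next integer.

n₁ = (z_{α/2} + z_β)² · (σ₁² + σ₂²/r) / δ²
   = (2.576 + 1.036)² · (4.9² + 3.4²/4) / 1.3²
   = 13.0465 · (24.01 + 2.89) / 1.69
   = 13.0465 · 26.9 / 1.69
   = 207.66
Design effect: 1.71 × 207.66 = 355.11.
Round up → n₁ = 356; n₂ = r·n₁ = 4 × 356 = 1424.

n₁ = 356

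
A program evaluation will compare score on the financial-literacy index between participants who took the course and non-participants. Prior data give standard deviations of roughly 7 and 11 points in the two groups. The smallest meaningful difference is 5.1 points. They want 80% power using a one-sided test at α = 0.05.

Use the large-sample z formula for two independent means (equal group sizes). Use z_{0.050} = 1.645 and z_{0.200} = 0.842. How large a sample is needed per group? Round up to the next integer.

n = 41 per group

n = (z_α + z_β)² · (σ₁² + σ₂²) / δ²
  = (1.645 + 0.842)² · (7² + 11² = 170) / 5.1²
  = 6.1852 · 170 / 26.01
  = 40.43
Round up → n = 41 per group.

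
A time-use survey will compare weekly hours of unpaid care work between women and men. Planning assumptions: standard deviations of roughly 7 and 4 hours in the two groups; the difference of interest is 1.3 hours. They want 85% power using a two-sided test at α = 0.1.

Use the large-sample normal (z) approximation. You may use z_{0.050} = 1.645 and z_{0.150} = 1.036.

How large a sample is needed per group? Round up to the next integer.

n = 277 per group

n = (z_{α/2} + z_β)² · (σ₁² + σ₂²) / δ²
  = (1.645 + 1.036)² · (7² + 4² = 65) / 1.3²
  = 7.1878 · 65 / 1.69
  = 276.45
Round up → n = 277 per group.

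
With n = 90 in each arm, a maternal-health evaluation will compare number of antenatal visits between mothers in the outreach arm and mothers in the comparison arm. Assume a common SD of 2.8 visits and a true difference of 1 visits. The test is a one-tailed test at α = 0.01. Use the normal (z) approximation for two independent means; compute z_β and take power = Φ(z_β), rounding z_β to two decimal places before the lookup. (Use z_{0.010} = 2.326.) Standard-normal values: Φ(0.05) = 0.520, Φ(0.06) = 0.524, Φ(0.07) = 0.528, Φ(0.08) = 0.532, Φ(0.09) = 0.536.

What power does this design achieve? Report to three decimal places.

z_β = δ·√(n/(σ₁²+σ₂²)) − z_α
    = 1 · √(90/15.68) − 2.326
    = 1 · 2.39579 − 2.326
    = 2.3958 − 2.326 = 0.0698 → 0.07
Power = Φ(0.07) = 0.528.

Power ≈ 0.528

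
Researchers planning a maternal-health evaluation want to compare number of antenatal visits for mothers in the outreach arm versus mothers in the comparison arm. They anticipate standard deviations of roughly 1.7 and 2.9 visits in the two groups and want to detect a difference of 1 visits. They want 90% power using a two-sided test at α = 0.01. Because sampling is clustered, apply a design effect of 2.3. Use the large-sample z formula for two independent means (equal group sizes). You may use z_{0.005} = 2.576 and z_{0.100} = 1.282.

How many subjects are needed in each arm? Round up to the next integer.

n = (z_{α/2} + z_β)² · (σ₁² + σ₂²) / δ²
  = (2.576 + 1.282)² · (1.7² + 2.9² = 11.3) / 1²
  = 14.8842 · 11.3 / 1
  = 168.19
Design effect: 2.3 × 168.19 = 386.84.
Round up → n = 387 per group.

n = 387 per group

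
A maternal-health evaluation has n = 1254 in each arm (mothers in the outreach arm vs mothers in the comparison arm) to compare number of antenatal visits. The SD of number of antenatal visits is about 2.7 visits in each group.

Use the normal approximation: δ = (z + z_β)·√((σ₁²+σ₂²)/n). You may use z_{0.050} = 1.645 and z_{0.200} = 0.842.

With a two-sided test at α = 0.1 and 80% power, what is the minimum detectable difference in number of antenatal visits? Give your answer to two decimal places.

δ = (z_{α/2} + z_β) · √((σ₁²+σ₂²)/n)
  = (1.645 + 0.842) · √(14.58/1254)
  = 2.487 · √0.01163
  = 2.487 · 0.1078
  = 0.2682

Minimum detectable difference ≈ 0.27 visits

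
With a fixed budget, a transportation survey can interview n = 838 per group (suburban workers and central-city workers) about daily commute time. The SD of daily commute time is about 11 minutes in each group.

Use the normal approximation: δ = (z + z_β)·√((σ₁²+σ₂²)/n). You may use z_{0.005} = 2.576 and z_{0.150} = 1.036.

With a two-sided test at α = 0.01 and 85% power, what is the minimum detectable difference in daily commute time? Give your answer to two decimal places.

Minimum detectable difference ≈ 1.94 minutes

δ = (z_{α/2} + z_β) · √((σ₁²+σ₂²)/n)
  = (2.576 + 1.036) · √(242/838)
  = 3.612 · √0.28878
  = 3.612 · 0.5374
  = 1.9410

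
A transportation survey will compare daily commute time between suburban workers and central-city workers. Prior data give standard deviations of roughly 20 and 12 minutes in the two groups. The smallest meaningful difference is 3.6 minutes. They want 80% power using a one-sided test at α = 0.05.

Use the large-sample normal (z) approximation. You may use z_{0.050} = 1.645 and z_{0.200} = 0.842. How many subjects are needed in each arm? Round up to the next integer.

n = (z_α + z_β)² · (σ₁² + σ₂²) / δ²
  = (1.645 + 0.842)² · (20² + 12² = 544) / 3.6²
  = 6.1852 · 544 / 12.96
  = 259.62
Round up → n = 260 per group.

n = 260 per group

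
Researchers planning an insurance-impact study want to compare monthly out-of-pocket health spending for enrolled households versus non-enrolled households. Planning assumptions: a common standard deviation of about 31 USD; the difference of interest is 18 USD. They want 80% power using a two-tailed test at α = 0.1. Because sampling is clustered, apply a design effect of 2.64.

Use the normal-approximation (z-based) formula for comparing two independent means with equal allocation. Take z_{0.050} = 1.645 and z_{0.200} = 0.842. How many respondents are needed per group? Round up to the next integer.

n = (z_{α/2} + z_β)² · (σ₁² + σ₂²) / δ²
  = (1.645 + 0.842)² · (2·31² = 1922) / 18²
  = 6.1852 · 1922 / 324
  = 36.69
Design effect: 2.64 × 36.69 = 96.86.
Round up → n = 97 per group.

n = 97 per group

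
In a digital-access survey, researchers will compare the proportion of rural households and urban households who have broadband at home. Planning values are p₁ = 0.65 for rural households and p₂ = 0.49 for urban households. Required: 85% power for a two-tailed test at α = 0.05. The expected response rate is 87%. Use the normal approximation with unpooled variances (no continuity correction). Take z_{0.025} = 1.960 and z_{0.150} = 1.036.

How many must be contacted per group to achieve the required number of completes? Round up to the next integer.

n = 193 per group

n = (z_{α/2} + z_β)² · [p₁(1−p₁) + p₂(1−p₂)] / (p₁ − p₂)²
  = (1.960 + 1.036)² · (0.65·0.35 + 0.49·0.51) / (0.16)²
  = (2.996)² · (0.2275 + 0.2499) / 0.0256
  = 8.9760 · 0.4774 / 0.0256
  = 167.39
Adjust for 87% response: 167.39 / 0.87 = 192.40.
Round up → n = 193 per group.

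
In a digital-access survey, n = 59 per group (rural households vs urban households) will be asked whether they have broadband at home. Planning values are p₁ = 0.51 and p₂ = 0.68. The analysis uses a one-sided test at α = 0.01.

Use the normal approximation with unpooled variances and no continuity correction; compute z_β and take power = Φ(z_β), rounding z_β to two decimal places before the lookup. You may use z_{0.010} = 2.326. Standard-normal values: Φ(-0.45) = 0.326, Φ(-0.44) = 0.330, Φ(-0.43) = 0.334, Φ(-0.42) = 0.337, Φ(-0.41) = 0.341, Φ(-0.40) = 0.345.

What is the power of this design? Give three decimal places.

Power ≈ 0.337

z_β = |p₁−p₂|·√(n/[p₁q₁+p₂q₂]) − z_α
    = 0.17 · √(59/0.4675) − 2.326
    = 0.17 · 11.2340 − 2.326
    = 1.9098 − 2.326 = -0.4162 → -0.42
Power = Φ(-0.42) = 0.337.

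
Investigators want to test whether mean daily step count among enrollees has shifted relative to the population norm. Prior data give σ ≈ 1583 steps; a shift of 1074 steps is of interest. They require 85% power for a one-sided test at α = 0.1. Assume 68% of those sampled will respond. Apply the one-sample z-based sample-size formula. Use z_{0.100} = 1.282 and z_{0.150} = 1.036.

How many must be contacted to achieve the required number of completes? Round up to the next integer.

n = 18

n = (z_α + z_β)² · σ² / δ²
  = (1.282 + 1.036)² · 1583² / 1074²
  = 5.3731 · 2505889 / 1153476
  = 11.67
Adjust for 68% response: 11.67 / 0.68 = 17.17.
Round up → n = 18.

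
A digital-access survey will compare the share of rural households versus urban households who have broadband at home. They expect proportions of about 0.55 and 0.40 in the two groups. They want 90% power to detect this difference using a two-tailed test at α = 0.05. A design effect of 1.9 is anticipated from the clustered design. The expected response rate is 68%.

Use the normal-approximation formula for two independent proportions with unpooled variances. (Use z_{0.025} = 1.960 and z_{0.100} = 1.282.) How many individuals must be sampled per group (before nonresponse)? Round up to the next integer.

n = (z_{α/2} + z_β)² · [p₁(1−p₁) + p₂(1−p₂)] / (p₁ − p₂)²
  = (1.960 + 1.282)² · (0.55·0.45 + 0.40·0.60) / (0.15)²
  = (3.242)² · (0.2475 + 0.2400) / 0.0225
  = 10.5106 · 0.4875 / 0.0225
  = 227.73
Design effect: 1.9 × 227.73 = 432.68.
Adjust for 68% response: 432.68 / 0.68 = 636.30.
Round up → n = 637 per group.

n = 637 per group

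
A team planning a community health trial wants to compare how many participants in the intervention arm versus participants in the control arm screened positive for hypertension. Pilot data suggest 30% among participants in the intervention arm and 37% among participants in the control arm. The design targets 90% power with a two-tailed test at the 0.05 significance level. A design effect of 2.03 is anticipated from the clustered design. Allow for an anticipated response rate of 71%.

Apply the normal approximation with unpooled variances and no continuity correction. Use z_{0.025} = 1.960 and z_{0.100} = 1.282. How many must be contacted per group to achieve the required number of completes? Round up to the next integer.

n = 2718 per group

n = (z_{α/2} + z_β)² · [p₁(1−p₁) + p₂(1−p₂)] / (p₁ − p₂)²
  = (1.960 + 1.282)² · (0.30·0.70 + 0.37·0.63) / (-0.07)²
  = (3.242)² · (0.2100 + 0.2331) / 0.0049
  = 10.5106 · 0.4431 / 0.0049
  = 950.46
Design effect: 2.03 × 950.46 = 1929.42.
Adjust for 71% response: 1929.42 / 0.71 = 2717.50.
Round up → n = 2718 per group.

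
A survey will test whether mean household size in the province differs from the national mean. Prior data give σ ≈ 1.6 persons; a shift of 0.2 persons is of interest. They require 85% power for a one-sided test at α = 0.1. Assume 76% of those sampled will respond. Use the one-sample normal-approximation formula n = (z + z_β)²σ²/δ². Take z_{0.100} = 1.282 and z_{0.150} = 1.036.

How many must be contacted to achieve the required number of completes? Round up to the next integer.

n = 453

n = (z_α + z_β)² · σ² / δ²
  = (1.282 + 1.036)² · 1.6² / 0.2²
  = 5.3731 · 2.56 / 0.04
  = 343.88
Adjust for 76% response: 343.88 / 0.76 = 452.47.
Round up → n = 453.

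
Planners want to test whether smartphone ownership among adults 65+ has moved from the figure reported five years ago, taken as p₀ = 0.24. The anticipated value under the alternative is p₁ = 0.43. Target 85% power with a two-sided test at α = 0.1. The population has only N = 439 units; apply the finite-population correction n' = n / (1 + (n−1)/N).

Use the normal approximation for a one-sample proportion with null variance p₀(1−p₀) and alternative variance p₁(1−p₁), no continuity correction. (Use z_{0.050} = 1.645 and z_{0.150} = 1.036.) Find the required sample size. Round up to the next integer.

n = 38

n = [z_{α/2}·√(p₀q₀) + z_β·√(p₁q₁)]² / (p₁ − p₀)²
  = [1.645·√(0.24·0.76) + 1.036·√(0.43·0.57)]² / (0.19)²
  = [1.645·0.4271 + 1.036·0.4951]² / 0.0361
  = [1.2155]² / 0.0361
  = 40.92
Finite-population correction (N = 439): 40.92 / (1 + (40.92 − 1)/439) = 37.51.
Round up → n = 38.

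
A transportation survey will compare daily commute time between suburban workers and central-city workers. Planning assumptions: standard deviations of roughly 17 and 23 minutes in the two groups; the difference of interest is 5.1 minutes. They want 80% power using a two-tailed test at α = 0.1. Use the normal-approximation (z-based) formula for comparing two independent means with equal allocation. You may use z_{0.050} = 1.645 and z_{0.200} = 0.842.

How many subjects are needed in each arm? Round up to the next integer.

n = 195 per group

n = (z_{α/2} + z_β)² · (σ₁² + σ₂²) / δ²
  = (1.645 + 0.842)² · (17² + 23² = 818) / 5.1²
  = 6.1852 · 818 / 26.01
  = 194.52
Round up → n = 195 per group.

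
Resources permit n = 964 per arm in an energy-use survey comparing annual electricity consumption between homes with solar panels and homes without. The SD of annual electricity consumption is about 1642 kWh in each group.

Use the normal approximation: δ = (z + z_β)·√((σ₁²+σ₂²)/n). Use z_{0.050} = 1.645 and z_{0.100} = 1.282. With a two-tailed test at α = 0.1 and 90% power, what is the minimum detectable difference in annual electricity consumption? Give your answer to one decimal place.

δ = (z_{α/2} + z_β) · √((σ₁²+σ₂²)/n)
  = (1.645 + 1.282) · √(5392328/964)
  = 2.927 · √5593.7
  = 2.927 · 74.7911
  = 218.9134

Minimum detectable difference ≈ 218.9 kWh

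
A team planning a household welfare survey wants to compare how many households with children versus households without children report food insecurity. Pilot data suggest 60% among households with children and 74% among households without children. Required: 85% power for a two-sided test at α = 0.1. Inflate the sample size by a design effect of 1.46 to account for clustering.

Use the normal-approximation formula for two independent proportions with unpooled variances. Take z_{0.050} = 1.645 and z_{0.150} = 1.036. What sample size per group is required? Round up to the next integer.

n = 232 per group

n = (z_{α/2} + z_β)² · [p₁(1−p₁) + p₂(1−p₂)] / (p₁ − p₂)²
  = (1.645 + 1.036)² · (0.60·0.40 + 0.74·0.26) / (-0.14)²
  = (2.681)² · (0.2400 + 0.1924) / 0.0196
  = 7.1878 · 0.4324 / 0.0196
  = 158.57
Design effect: 1.46 × 158.57 = 231.51.
Round up → n = 232 per group.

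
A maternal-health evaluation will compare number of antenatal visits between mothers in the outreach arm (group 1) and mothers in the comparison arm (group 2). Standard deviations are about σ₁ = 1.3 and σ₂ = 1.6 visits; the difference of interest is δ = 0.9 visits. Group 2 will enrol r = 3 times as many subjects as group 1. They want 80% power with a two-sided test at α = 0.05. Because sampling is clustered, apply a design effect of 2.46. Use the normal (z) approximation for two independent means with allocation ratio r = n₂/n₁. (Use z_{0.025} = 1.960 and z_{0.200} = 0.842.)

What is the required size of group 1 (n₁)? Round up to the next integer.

n₁ = 61

n₁ = (z_{α/2} + z_β)² · (σ₁² + σ₂²/r) / δ²
   = (1.960 + 0.842)² · (1.3² + 1.6²/3) / 0.9²
   = 7.8512 · (1.69 + 0.85333) / 0.81
   = 7.8512 · 2.5433 / 0.81
   = 24.65
Design effect: 2.46 × 24.65 = 60.64.
Round up → n₁ = 61; n₂ = r·n₁ = 3 × 61 = 183.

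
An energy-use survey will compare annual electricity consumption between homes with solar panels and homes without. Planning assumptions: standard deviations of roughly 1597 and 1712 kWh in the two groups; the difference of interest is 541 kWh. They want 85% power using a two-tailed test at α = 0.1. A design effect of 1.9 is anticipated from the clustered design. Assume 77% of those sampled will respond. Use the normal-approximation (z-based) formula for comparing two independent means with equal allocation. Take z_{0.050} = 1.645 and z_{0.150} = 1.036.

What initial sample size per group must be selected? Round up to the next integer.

n = (z_{α/2} + z_β)² · (σ₁² + σ₂²) / δ²
  = (1.645 + 1.036)² · (1597² + 1712² = 5481353) / 541²
  = 7.1878 · 5481353 / 292681
  = 134.61
Design effect: 1.9 × 134.61 = 255.76.
Adjust for 77% response: 255.76 / 0.77 = 332.16.
Round up → n = 333 per group.

n = 333 per group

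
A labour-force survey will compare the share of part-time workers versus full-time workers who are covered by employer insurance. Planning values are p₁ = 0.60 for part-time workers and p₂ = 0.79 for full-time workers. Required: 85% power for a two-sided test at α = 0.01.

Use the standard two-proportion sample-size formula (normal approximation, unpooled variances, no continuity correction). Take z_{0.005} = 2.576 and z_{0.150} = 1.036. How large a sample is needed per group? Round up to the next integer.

n = 147 per group

n = (z_{α/2} + z_β)² · [p₁(1−p₁) + p₂(1−p₂)] / (p₁ − p₂)²
  = (2.576 + 1.036)² · (0.60·0.40 + 0.79·0.21) / (-0.19)²
  = (3.612)² · (0.2400 + 0.1659) / 0.0361
  = 13.0465 · 0.4059 / 0.0361
  = 146.69
Round up → n = 147 per group.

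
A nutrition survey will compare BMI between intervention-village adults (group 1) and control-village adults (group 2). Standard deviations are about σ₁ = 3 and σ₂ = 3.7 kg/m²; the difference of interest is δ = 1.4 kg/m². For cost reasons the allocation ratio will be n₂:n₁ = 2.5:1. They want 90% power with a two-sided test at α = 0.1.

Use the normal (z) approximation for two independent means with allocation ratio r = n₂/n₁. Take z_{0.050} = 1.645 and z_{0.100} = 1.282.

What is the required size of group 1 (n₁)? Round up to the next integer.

n₁ = 64

n₁ = (z_{α/2} + z_β)² · (σ₁² + σ₂²/r) / δ²
   = (1.645 + 1.282)² · (3² + 3.7²/2.5) / 1.4²
   = 8.5673 · (9 + 5.476) / 1.96
   = 8.5673 · 14.476 / 1.96
   = 63.28
Round up → n₁ = 64; n₂ = r·n₁ = 2.5 × 64 = 160.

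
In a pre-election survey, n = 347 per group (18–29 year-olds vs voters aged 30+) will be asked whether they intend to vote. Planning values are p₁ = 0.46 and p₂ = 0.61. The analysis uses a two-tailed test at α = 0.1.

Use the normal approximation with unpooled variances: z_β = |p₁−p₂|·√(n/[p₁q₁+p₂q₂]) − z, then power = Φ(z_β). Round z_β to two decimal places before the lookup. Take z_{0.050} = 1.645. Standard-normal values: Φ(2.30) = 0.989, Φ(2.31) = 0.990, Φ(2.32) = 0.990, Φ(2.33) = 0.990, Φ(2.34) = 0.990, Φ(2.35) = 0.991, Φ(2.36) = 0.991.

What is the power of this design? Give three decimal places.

Power ≈ 0.991

z_β = |p₁−p₂|·√(n/[p₁q₁+p₂q₂]) − z_{α/2}
    = 0.15 · √(347/0.4863) − 1.645
    = 0.15 · 26.7124 − 1.645
    = 4.0069 − 1.645 = 2.3619 → 2.36
Power = Φ(2.36) = 0.991.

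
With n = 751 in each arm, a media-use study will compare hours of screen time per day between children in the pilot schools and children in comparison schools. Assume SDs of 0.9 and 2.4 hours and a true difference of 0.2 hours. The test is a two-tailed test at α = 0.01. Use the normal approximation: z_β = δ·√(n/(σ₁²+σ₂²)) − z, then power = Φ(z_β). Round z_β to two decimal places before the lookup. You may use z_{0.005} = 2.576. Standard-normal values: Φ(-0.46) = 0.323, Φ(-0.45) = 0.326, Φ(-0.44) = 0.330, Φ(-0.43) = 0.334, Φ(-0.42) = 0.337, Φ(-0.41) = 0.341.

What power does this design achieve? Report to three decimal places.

z_β = δ·√(n/(σ₁²+σ₂²)) − z_{α/2}
    = 0.2 · √(751/6.57) − 2.576
    = 0.2 · 10.69147 − 2.576
    = 2.1383 − 2.576 = -0.4377 → -0.44
Power = Φ(-0.44) = 0.330.

Power ≈ 0.330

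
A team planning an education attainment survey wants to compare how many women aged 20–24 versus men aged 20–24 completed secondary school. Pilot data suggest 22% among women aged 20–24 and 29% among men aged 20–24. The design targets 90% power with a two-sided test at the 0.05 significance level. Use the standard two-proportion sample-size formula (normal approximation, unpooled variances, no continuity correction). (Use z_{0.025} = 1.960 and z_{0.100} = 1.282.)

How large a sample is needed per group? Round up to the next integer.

n = 810 per group

n = (z_{α/2} + z_β)² · [p₁(1−p₁) + p₂(1−p₂)] / (p₁ − p₂)²
  = (1.960 + 1.282)² · (0.22·0.78 + 0.29·0.71) / (-0.07)²
  = (3.242)² · (0.1716 + 0.2059) / 0.0049
  = 10.5106 · 0.3775 / 0.0049
  = 809.74
Round up → n = 810 per group.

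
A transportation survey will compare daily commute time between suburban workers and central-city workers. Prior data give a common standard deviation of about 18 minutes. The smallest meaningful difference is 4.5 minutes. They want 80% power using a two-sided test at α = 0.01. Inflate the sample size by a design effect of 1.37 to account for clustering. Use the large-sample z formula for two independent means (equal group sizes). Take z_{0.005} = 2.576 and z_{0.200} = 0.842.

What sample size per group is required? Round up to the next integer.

n = 513 per group

n = (z_{α/2} + z_β)² · (σ₁² + σ₂²) / δ²
  = (2.576 + 0.842)² · (2·18² = 648) / 4.5²
  = 11.6827 · 648 / 20.25
  = 373.85
Design effect: 1.37 × 373.85 = 512.17.
Round up → n = 513 per group.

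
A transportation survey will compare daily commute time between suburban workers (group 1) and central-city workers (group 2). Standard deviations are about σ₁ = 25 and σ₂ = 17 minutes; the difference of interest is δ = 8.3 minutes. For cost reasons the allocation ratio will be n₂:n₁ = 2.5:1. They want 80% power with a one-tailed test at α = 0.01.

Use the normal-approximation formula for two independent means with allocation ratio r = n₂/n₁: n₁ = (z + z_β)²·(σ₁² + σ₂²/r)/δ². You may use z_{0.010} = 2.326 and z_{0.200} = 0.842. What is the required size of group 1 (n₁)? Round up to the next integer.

n₁ = (z_α + z_β)² · (σ₁² + σ₂²/r) / δ²
   = (2.326 + 0.842)² · (25² + 17²/2.5) / 8.3²
   = 10.0362 · (625 + 115.6) / 68.89
   = 10.0362 · 740.6 / 68.89
   = 107.89
Round up → n₁ = 108; n₂ = r·n₁ = 2.5 × 108 = 270.

n₁ = 108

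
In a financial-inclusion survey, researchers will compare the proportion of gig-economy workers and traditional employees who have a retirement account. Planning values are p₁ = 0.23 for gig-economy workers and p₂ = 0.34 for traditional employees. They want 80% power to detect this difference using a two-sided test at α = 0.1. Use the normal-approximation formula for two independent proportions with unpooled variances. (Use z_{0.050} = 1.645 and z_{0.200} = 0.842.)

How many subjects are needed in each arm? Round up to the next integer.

n = 206 per group

n = (z_{α/2} + z_β)² · [p₁(1−p₁) + p₂(1−p₂)] / (p₁ − p₂)²
  = (1.645 + 0.842)² · (0.23·0.77 + 0.34·0.66) / (-0.11)²
  = (2.487)² · (0.1771 + 0.2244) / 0.0121
  = 6.1852 · 0.4015 / 0.0121
  = 205.24
Round up → n = 206 per group.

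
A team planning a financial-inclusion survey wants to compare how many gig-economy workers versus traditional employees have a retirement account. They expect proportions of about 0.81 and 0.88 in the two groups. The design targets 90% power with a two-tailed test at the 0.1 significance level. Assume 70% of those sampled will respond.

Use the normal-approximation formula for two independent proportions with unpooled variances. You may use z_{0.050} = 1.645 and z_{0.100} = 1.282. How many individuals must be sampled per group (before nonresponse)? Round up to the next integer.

n = 649 per group

n = (z_{α/2} + z_β)² · [p₁(1−p₁) + p₂(1−p₂)] / (p₁ − p₂)²
  = (1.645 + 1.282)² · (0.81·0.19 + 0.88·0.12) / (-0.07)²
  = (2.927)² · (0.1539 + 0.1056) / 0.0049
  = 8.5673 · 0.2595 / 0.0049
  = 453.72
Adjust for 70% response: 453.72 / 0.70 = 648.17.
Round up → n = 649 per group.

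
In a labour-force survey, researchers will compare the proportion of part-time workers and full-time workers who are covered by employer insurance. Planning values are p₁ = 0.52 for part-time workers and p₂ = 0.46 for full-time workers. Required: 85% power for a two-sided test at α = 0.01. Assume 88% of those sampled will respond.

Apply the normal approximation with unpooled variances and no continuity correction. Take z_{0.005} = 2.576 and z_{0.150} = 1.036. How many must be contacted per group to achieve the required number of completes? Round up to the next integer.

n = 2051 per group

n = (z_{α/2} + z_β)² · [p₁(1−p₁) + p₂(1−p₂)] / (p₁ − p₂)²
  = (2.576 + 1.036)² · (0.52·0.48 + 0.46·0.54) / (0.06)²
  = (3.612)² · (0.2496 + 0.2484) / 0.0036
  = 13.0465 · 0.4980 / 0.0036
  = 1804.77
Adjust for 88% response: 1804.77 / 0.88 = 2050.88.
Round up → n = 2051 per group.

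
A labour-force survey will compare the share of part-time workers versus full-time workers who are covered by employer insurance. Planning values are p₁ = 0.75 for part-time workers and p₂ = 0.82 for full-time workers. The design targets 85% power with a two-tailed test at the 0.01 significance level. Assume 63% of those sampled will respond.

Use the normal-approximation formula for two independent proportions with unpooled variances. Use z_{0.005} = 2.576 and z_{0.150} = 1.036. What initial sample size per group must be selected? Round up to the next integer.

n = 1417 per group

n = (z_{α/2} + z_β)² · [p₁(1−p₁) + p₂(1−p₂)] / (p₁ − p₂)²
  = (2.576 + 1.036)² · (0.75·0.25 + 0.82·0.18) / (-0.07)²
  = (3.612)² · (0.1875 + 0.1476) / 0.0049
  = 13.0465 · 0.3351 / 0.0049
  = 892.22
Adjust for 63% response: 892.22 / 0.63 = 1416.23.
Round up → n = 1417 per group.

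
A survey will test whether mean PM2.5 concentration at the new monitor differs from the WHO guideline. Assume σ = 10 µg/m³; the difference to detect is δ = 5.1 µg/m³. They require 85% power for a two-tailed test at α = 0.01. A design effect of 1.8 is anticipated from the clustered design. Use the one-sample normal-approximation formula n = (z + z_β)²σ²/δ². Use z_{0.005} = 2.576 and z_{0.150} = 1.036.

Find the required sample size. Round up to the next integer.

n = 91

n = (z_{α/2} + z_β)² · σ² / δ²
  = (2.576 + 1.036)² · 10² / 5.1²
  = 13.0465 · 100 / 26.01
  = 50.16
Design effect: 1.8 × 50.16 = 90.29.
Round up → n = 91.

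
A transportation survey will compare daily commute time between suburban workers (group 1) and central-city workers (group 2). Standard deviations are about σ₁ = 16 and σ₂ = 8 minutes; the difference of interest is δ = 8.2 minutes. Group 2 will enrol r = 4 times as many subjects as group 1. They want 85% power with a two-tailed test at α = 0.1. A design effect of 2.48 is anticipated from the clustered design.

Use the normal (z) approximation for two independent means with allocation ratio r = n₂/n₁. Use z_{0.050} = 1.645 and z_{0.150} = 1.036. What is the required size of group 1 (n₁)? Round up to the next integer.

n₁ = 73

n₁ = (z_{α/2} + z_β)² · (σ₁² + σ₂²/r) / δ²
   = (1.645 + 1.036)² · (16² + 8²/4) / 8.2²
   = 7.1878 · (256 + 16) / 67.24
   = 7.1878 · 272 / 67.24
   = 29.08
Design effect: 2.48 × 29.08 = 72.11.
Round up → n₁ = 73; n₂ = r·n₁ = 4 × 73 = 292.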